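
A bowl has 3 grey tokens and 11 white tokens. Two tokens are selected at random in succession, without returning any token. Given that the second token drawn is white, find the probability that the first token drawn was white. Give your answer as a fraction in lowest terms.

P(first=white and the second token drawn is white) = (11/14)·(10/13) = 55/91.
P(the second token drawn is white) = Σ over first color = 33/182 + 55/91 = 11/14.
By Bayes, P(first=white | the second token drawn is white) = 55/91 / 11/14 = 10/13 ≈ 0.7692.

10/13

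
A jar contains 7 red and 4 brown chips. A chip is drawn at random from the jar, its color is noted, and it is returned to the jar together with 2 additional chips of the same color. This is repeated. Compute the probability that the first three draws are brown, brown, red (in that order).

56/715

Track the composition after each reinforcement of +2.
P = (4/11) · (6/13) · (7/15) = 56/715 ≈ 0.0783.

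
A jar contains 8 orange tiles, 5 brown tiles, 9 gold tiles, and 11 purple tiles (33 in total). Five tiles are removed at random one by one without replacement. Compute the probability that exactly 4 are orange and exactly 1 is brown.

175/118668

Unordered draws without replacement: count favorable combinations over C(33,5).
Favorable = C(8,4) · C(5,1) · C(9,0) · C(11,0) = 350; total = C(33,5) = 237336.
P = 350/237336 = 175/118668 ≈ 0.0015.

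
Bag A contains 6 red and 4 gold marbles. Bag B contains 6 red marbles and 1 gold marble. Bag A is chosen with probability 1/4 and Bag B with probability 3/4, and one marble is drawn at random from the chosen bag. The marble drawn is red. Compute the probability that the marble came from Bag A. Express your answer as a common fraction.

P(red | Bag A) = 3/5; P(red | Bag B) = 6/7.
P(red) = 1/4·3/5 + 3/4·6/7 = 111/140.
By Bayes' rule, P(Bag A | red) = 3/20 / 111/140 = 7/37 ≈ 0.1892.

7/37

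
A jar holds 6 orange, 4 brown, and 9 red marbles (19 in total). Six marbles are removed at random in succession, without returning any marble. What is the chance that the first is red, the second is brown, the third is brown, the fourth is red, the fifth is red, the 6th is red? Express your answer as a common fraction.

Multiply the conditional probability of each draw in order, without replacement, so each draw removes one from its color and from the total.
P = (9/19) · (4/18) · (3/17) · (8/16) · (7/15) · (6/14) = 3/1615 ≈ 0.0019.

3/1615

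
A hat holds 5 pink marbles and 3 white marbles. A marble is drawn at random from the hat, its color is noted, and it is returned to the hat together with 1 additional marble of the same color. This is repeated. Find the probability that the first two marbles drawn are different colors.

5/12

Either white then pink, or pink then white; after the first draw the total is 9.
P = (3/8)·(5/9) + (5/8)·(3/9) = 5/12 ≈ 0.4167.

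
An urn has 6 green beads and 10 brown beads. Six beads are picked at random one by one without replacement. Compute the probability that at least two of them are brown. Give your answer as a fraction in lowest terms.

7947/8008

Sum the hypergeometric tail for j = 2,…,6 brown beads.
Favorable = C(10,2)·C(6,4) + C(10,3)·C(6,3) + C(10,4)·C(6,2) + C(10,5)·C(6,1) + C(10,6)·C(6,0) = 7947; total = C(16,6) = 8008.
P = 7947/8008 = 7947/8008 ≈ 0.9924.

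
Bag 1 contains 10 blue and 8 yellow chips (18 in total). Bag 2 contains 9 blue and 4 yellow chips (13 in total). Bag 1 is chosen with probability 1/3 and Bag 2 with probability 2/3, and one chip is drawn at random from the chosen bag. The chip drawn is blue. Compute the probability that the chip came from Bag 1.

65/227

P(blue | Bag 1) = 5/9; P(blue | Bag 2) = 9/13.
P(blue) = 1/3·5/9 + 2/3·9/13 = 227/351.
By Bayes' rule, P(Bag 1 | blue) = 5/27 / 227/351 = 65/227 ≈ 0.2863.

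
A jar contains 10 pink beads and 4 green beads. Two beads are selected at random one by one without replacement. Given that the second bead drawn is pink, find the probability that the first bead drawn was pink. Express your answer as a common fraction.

P(first=pink and the second bead drawn is pink) = (10/14)·(9/13) = 45/91.
P(the second bead drawn is pink) = Σ over first color = 45/91 + 20/91 = 5/7.
By Bayes, P(first=pink | the second bead drawn is pink) = 45/91 / 5/7 = 9/13 ≈ 0.6923.

9/13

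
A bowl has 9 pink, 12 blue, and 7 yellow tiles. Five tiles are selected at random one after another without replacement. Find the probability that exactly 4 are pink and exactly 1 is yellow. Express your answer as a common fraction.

Unordered draws without replacement: count favorable combinations over C(28,5).
Favorable = C(9,4) · C(12,0) · C(7,1) = 882; total = C(28,5) = 98280.
P = 882/98280 = 7/780 ≈ 0.0090.

7/780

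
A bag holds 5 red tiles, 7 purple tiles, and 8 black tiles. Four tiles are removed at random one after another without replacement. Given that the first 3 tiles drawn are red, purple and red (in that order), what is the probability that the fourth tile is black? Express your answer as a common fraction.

After removing 2 red, 1 purple, the bag has 8 black out of 17 remaining.
P(fourth is black | given) = 8/17 ≈ 0.4706.

8/17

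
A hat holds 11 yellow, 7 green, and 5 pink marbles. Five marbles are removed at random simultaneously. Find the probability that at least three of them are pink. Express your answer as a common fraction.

1621/33649

Sum the hypergeometric tail for j = 3,…,5 pink marbles.
Favorable = C(5,3)·C(18,2) + C(5,4)·C(18,1) + C(5,5)·C(18,0) = 1621; total = C(23,5) = 33649.
P = 1621/33649 = 1621/33649 ≈ 0.0482.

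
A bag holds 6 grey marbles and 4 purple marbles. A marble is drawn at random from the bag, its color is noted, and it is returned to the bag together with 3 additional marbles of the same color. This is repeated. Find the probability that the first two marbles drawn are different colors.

Either purple then grey, or grey then purple; after the first draw the total is 13.
P = (4/10)·(6/13) + (6/10)·(4/13) = 24/65 ≈ 0.3692.

24/65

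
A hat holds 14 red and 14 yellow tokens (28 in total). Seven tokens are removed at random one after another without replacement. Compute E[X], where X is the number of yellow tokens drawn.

7/2

By linearity of expectation, E[X] = Σ P(draw i is yellow); by symmetry each draw (even without replacement) has P(yellow) = 14/28.
E[X] = 7 · 14/28 = 7/2 ≈ 3.5000.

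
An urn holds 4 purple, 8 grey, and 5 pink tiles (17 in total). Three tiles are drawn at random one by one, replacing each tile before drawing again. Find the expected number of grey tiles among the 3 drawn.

24/17

By linearity of expectation, E[X] = Σ P(draw i is grey); each independent draw has P(grey) = 8/17.
E[X] = 3 · 8/17 = 24/17 ≈ 1.4118.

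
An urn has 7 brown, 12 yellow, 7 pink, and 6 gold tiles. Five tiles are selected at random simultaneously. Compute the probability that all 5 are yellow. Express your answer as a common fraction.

99/25172

Unordered draws without replacement: count favorable combinations over C(32,5).
Favorable = C(7,0) · C(12,5) · C(7,0) · C(6,0) = 792; total = C(32,5) = 201376.
P = 792/201376 = 99/25172 ≈ 0.0039.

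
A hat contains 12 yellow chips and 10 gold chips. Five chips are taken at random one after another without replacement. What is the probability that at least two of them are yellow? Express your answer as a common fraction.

Sum the hypergeometric tail for j = 2,…,5 yellow chips.
Favorable = C(12,2)·C(10,3) + C(12,3)·C(10,2) + C(12,4)·C(10,1) + C(12,5)·C(10,0) = 23562; total = C(22,5) = 26334.
P = 23562/26334 = 17/19 ≈ 0.8947.

17/19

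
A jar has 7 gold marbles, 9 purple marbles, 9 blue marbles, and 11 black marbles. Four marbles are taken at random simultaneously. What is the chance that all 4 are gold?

Unordered draws without replacement: count favorable combinations over C(36,4).
Favorable = C(7,4) · C(9,0) · C(9,0) · C(11,0) = 35; total = C(36,4) = 58905.
P = 35/58905 = 1/1683 ≈ 0.0006.

1/1683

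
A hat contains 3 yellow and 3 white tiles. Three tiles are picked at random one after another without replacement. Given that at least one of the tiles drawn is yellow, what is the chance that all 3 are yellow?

P(all 3 yellow) = C(3,3)/C(6,3) = 1/20; P(at least one yellow) = 1 − C(3,3)/C(6,3) = 19/20.
Since 'all 3 yellow' ⊆ 'at least one yellow', P(all 3 | at least one) = 1/20 / 19/20 = 1/19 ≈ 0.0526.

1/19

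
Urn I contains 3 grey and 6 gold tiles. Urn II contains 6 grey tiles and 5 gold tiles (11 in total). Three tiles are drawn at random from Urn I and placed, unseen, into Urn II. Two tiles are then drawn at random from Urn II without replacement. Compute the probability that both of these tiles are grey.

85/364

Condition on how many of the transferred tiles are grey (from Urn I: 3 grey of 9; then Urn II has 14 total).
  0 grey: C(3,0)C(6,3)/C(9,3) = 5/21; then P = C(6,2)/C(14,2) = 15/91
  1 grey: C(3,1)C(6,2)/C(9,3) = 15/28; then P = C(7,2)/C(14,2) = 3/13
  2 grey: C(3,2)C(6,1)/C(9,3) = 3/14; then P = C(8,2)/C(14,2) = 4/13
  3 grey: C(3,3)C(6,0)/C(9,3) = 1/84; then P = C(9,2)/C(14,2) = 36/91
P(both grey) = 85/364 ≈ 0.2335.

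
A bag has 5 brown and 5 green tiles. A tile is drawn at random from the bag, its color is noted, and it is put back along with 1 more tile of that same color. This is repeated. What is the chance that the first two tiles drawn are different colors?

5/11

Either green then brown, or brown then green; after the first draw the total is 11.
P = (5/10)·(5/11) + (5/10)·(5/11) = 5/11 ≈ 0.4545.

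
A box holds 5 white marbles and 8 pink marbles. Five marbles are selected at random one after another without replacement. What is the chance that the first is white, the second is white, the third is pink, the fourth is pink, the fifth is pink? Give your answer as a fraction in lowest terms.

Multiply the conditional probability of each draw in order, without replacement, so each draw removes one from its color and from the total.
P = (5/13) · (4/12) · (8/11) · (7/10) · (6/9) = 56/1287 ≈ 0.0435.

56/1287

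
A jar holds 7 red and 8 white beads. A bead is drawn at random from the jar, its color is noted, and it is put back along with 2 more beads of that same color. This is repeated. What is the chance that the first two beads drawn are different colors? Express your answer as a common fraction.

Either white then red, or red then white; after the first draw the total is 17.
P = (8/15)·(7/17) + (7/15)·(8/17) = 112/255 ≈ 0.4392.

112/255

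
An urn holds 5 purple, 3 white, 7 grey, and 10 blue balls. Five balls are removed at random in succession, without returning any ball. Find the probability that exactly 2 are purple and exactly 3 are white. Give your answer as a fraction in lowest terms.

Unordered draws without replacement: count favorable combinations over C(25,5).
Favorable = C(5,2) · C(3,3) · C(7,0) · C(10,0) = 10; total = C(25,5) = 53130.
P = 10/53130 = 1/5313 ≈ 0.0002.

1/5313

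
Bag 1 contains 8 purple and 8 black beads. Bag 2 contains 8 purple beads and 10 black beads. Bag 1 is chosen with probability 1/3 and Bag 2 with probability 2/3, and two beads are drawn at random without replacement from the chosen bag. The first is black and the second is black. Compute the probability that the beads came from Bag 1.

119/419

P(E | Bag 1) = 7/30; P(E | Bag 2) = 5/17.
P(E) = 1/3·7/30 + 2/3·5/17 = 419/1530.
By Bayes' rule, P(Bag 1 | E) = 7/90 / 419/1530 = 119/419 ≈ 0.2840.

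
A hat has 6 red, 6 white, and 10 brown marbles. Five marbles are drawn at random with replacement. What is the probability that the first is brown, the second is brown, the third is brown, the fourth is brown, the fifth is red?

1875/161051

Multiply the conditional probability of each draw in order, with replacement (the composition resets each draw).
P = (10/22) · (10/22) · (10/22) · (10/22) · (6/22) = 1875/161051 ≈ 0.0116.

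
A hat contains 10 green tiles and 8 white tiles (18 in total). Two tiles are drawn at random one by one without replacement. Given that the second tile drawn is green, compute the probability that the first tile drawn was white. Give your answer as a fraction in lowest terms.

P(first=white and the second tile drawn is green) = (8/18)·(10/17) = 40/153.
P(the second tile drawn is green) = Σ over first color = 5/17 + 40/153 = 5/9.
By Bayes, P(first=white | the second tile drawn is green) = 40/153 / 5/9 = 8/17 ≈ 0.4706.

8/17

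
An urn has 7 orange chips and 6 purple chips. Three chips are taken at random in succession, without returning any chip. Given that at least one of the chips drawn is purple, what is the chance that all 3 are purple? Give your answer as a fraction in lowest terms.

P(all 3 purple) = C(6,3)/C(13,3) = 10/143; P(at least one purple) = 1 − C(7,3)/C(13,3) = 251/286.
Since 'all 3 purple' ⊆ 'at least one purple', P(all 3 | at least one) = 10/143 / 251/286 = 20/251 ≈ 0.0797.

20/251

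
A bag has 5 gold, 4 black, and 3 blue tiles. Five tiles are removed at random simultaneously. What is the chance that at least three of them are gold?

Sum the hypergeometric tail for j = 3,…,5 gold tiles.
Favorable = C(5,3)·C(7,2) + C(5,4)·C(7,1) + C(5,5)·C(7,0) = 246; total = C(12,5) = 792.
P = 246/792 = 41/132 ≈ 0.3106.

41/132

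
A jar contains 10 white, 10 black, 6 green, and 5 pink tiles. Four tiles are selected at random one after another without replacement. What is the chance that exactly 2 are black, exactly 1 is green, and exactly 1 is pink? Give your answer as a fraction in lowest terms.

Unordered draws without replacement: count favorable combinations over C(31,4).
Favorable = C(10,0) · C(10,2) · C(6,1) · C(5,1) = 1350; total = C(31,4) = 31465.
P = 1350/31465 = 270/6293 ≈ 0.0429.

270/6293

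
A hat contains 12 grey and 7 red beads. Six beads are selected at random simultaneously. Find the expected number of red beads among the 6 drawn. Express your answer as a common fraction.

42/19

By linearity of expectation, E[X] = Σ P(draw i is red); by symmetry each draw (even without replacement) has P(red) = 7/19.
E[X] = 6 · 7/19 = 42/19 ≈ 2.2105.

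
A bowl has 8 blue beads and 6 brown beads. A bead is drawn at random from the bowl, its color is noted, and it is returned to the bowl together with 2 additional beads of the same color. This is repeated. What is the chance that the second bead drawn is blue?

4/7

Condition on the first draw. If first is blue (prob 8/14), second-blue has prob (10)/(16); if not (prob 6/14), it has prob 8/(16).
P = (8/14)·(10/16) + (6/14)·(8/16) = 4/7 ≈ 0.5714.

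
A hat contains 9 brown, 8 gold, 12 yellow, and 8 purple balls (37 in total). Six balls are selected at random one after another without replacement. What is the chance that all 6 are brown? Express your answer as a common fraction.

1/27676

Unordered draws without replacement: count favorable combinations over C(37,6).
Favorable = C(9,6) · C(8,0) · C(12,0) · C(8,0) = 84; total = C(37,6) = 2324784.
P = 84/2324784 = 1/27676 ≈ 0.0000.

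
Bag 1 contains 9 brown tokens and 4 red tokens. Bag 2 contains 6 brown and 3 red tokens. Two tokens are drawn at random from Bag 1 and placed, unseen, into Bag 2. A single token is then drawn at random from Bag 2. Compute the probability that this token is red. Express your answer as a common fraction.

47/143

Condition on how many of the transferred tokens are red (from Bag 1: 4 red of 13; then Bag 2 has 11 total).
  0 red: C(4,0)C(9,2)/C(13,2) = 6/13; then P = 3/11
  1 red: C(4,1)C(9,1)/C(13,2) = 6/13; then P = 4/11
  2 red: C(4,2)C(9,0)/C(13,2) = 1/13; then P = 5/11
P(red from Bag 2) = 47/143 ≈ 0.3287.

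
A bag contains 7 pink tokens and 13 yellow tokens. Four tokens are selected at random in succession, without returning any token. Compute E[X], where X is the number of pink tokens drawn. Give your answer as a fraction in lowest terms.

7/5

By linearity of expectation, E[X] = Σ P(draw i is pink); by symmetry each draw (even without replacement) has P(pink) = 7/20.
E[X] = 4 · 7/20 = 7/5 ≈ 1.4000.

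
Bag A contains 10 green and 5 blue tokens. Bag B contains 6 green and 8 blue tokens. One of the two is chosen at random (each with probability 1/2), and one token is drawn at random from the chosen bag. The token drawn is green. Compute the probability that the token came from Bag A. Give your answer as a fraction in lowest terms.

P(green | Bag A) = 2/3; P(green | Bag B) = 3/7.
P(green) = 1/2·2/3 + 1/2·3/7 = 23/42.
By Bayes' rule, P(Bag A | green) = 1/3 / 23/42 = 14/23 ≈ 0.6087.

14/23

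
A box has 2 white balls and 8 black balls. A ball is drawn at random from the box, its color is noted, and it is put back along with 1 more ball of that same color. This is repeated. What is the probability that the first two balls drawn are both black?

After a black draw the box holds 9 black out of 11.
P = (8/10)·(9/11) = 36/55 ≈ 0.6545.

36/55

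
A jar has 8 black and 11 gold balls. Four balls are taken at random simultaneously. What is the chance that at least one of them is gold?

Use the complement: P(at least one gold) = 1 − P(no gold).
P(none) = C(8,4)/C(19,4) = 70/3876.
So P = 1 − 70/3876 = 1903/1938 ≈ 0.9819.

1903/1938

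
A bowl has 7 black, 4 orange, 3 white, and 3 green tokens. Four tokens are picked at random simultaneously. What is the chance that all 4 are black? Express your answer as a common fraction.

Unordered draws without replacement: count favorable combinations over C(17,4).
Favorable = C(7,4) · C(4,0) · C(3,0) · C(3,0) = 35; total = C(17,4) = 2380.
P = 35/2380 = 1/68 ≈ 0.0147.

1/68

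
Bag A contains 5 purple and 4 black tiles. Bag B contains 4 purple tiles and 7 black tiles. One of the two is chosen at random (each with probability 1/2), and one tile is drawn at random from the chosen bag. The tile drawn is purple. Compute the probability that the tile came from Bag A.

P(purple | Bag A) = 5/9; P(purple | Bag B) = 4/11.
P(purple) = 1/2·5/9 + 1/2·4/11 = 91/198.
By Bayes' rule, P(Bag A | purple) = 5/18 / 91/198 = 55/91 ≈ 0.6044.

55/91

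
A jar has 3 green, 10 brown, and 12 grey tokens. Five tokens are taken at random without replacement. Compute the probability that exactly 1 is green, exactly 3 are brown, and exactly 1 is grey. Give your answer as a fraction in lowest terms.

Unordered draws without replacement: count favorable combinations over C(25,5).
Favorable = C(3,1) · C(10,3) · C(12,1) = 4320; total = C(25,5) = 53130.
P = 4320/53130 = 144/1771 ≈ 0.0813.

144/1771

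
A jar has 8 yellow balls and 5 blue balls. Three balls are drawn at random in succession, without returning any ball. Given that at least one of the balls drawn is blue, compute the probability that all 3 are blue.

1/23

P(all 3 blue) = C(5,3)/C(13,3) = 5/143; P(at least one blue) = 1 − C(8,3)/C(13,3) = 115/143.
Since 'all 3 blue' ⊆ 'at least one blue', P(all 3 | at least one) = 5/143 / 115/143 = 1/23 ≈ 0.0435.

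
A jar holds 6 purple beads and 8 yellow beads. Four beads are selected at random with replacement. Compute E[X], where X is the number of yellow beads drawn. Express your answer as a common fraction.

16/7

By linearity of expectation, E[X] = Σ P(draw i is yellow); each independent draw has P(yellow) = 8/14.
E[X] = 4 · 8/14 = 16/7 ≈ 2.2857.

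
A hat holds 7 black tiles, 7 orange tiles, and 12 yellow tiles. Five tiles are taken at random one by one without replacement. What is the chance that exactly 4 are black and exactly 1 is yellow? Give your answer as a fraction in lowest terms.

21/3289

Unordered draws without replacement: count favorable combinations over C(26,5).
Favorable = C(7,4) · C(7,0) · C(12,1) = 420; total = C(26,5) = 65780.
P = 420/65780 = 21/3289 ≈ 0.0064.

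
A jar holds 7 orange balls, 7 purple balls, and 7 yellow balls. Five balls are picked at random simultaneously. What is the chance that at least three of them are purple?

176/969

Sum the hypergeometric tail for j = 3,…,5 purple balls.
Favorable = C(7,3)·C(14,2) + C(7,4)·C(14,1) + C(7,5)·C(14,0) = 3696; total = C(21,5) = 20349.
P = 3696/20349 = 176/969 ≈ 0.1816.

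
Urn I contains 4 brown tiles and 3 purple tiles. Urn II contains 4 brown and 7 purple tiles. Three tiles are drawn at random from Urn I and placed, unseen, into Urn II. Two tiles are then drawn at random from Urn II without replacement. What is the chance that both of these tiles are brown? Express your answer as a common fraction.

Condition on how many of the transferred tiles are brown (from Urn I: 4 brown of 7; then Urn II has 14 total).
  0 brown: C(4,0)C(3,3)/C(7,3) = 1/35; then P = C(4,2)/C(14,2) = 6/91
  1 brown: C(4,1)C(3,2)/C(7,3) = 12/35; then P = C(5,2)/C(14,2) = 10/91
  2 brown: C(4,2)C(3,1)/C(7,3) = 18/35; then P = C(6,2)/C(14,2) = 15/91
  3 brown: C(4,3)C(3,0)/C(7,3) = 4/35; then P = C(7,2)/C(14,2) = 3/13
P(both brown) = 96/637 ≈ 0.1507.

96/637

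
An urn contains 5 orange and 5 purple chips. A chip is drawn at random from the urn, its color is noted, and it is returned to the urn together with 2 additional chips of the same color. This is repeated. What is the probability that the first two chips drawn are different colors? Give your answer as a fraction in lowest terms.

5/12

Either purple then orange, or orange then purple; after the first draw the total is 12.
P = (5/10)·(5/12) + (5/10)·(5/12) = 5/12 ≈ 0.4167.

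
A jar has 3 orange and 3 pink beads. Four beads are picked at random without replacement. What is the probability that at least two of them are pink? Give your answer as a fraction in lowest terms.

4/5

Sum the hypergeometric tail for j = 2,…,3 pink beads.
Favorable = C(3,2)·C(3,2) + C(3,3)·C(3,1) = 12; total = C(6,4) = 15.
P = 12/15 = 4/5 ≈ 0.8000.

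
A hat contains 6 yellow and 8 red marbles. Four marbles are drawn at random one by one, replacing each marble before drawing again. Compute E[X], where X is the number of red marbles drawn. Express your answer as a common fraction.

By linearity of expectation, E[X] = Σ P(draw i is red); each independent draw has P(red) = 8/14.
E[X] = 4 · 8/14 = 16/7 ≈ 2.2857.

16/7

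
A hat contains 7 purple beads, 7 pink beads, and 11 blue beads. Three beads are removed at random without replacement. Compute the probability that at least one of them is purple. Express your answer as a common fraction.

Use the complement: P(at least one purple) = 1 − P(no purple).
P(none) = C(18,3)/C(25,3) = 816/2300.
So P = 1 − 816/2300 = 371/575 ≈ 0.6452.

371/575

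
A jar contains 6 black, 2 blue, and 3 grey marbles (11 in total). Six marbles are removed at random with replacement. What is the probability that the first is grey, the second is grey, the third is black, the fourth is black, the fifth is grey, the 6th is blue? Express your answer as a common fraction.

Multiply the conditional probability of each draw in order, with replacement (the composition resets each draw).
P = (3/11) · (3/11) · (6/11) · (6/11) · (3/11) · (2/11) = 1944/1771561 ≈ 0.0011.

1944/1771561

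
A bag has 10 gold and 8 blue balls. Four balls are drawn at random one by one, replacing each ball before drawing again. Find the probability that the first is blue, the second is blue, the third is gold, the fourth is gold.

Multiply the conditional probability of each draw in order, with replacement (the composition resets each draw).
P = (8/18) · (8/18) · (10/18) · (10/18) = 400/6561 ≈ 0.0610.

400/6561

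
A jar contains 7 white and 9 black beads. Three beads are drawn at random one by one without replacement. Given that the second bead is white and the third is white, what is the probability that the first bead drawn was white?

P(first=white and the second bead is white and the third is white) = (7/16)·(6/15)·(5/14) = 1/16.
P(E) = Σ over first color = 1/16 + 9/80 = 7/40.
By Bayes, P(first=white | E) = 1/16 / 7/40 = 5/14 ≈ 0.3571.

5/14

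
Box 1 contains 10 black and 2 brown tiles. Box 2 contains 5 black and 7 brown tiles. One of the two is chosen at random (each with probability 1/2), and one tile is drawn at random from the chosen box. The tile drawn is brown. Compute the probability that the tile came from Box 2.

P(brown | Box 1) = 1/6; P(brown | Box 2) = 7/12.
P(brown) = 1/2·1/6 + 1/2·7/12 = 3/8.
By Bayes' rule, P(Box 2 | brown) = 7/24 / 3/8 = 7/9 ≈ 0.7778.

7/9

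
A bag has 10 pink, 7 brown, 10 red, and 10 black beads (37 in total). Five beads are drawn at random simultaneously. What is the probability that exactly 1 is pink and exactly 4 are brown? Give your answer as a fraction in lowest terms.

Unordered draws without replacement: count favorable combinations over C(37,5).
Favorable = C(10,1) · C(7,4) · C(10,0) · C(10,0) = 350; total = C(37,5) = 435897.
P = 350/435897 = 50/62271 ≈ 0.0008.

50/62271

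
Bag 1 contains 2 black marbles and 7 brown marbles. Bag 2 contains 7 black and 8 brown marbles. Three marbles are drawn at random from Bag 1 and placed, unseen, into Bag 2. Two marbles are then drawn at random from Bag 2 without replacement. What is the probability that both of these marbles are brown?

Condition on how many of the transferred marbles are brown (from Bag 1: 7 brown of 9; then Bag 2 has 18 total).
  1 brown: C(7,1)C(2,2)/C(9,3) = 1/12; then P = C(9,2)/C(18,2) = 4/17
  2 brown: C(7,2)C(2,1)/C(9,3) = 1/2; then P = C(10,2)/C(18,2) = 5/17
  3 brown: C(7,3)C(2,0)/C(9,3) = 5/12; then P = C(11,2)/C(18,2) = 55/153
P(both brown) = 581/1836 ≈ 0.3164.

581/1836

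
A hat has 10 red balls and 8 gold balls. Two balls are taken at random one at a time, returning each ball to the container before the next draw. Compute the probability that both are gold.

16/81

Multiply the conditional probability of each draw in order, with replacement (the composition resets each draw).
P = (8/18) · (8/18) = 16/81 ≈ 0.1975.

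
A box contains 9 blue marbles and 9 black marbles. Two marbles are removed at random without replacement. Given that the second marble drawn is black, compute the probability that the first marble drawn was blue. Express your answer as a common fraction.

P(first=blue and the second marble drawn is black) = (9/18)·(9/17) = 9/34.
P(the second marble drawn is black) = Σ over first color = 9/34 + 4/17 = 1/2.
By Bayes, P(first=blue | the second marble drawn is black) = 9/34 / 1/2 = 9/17 ≈ 0.5294.

9/17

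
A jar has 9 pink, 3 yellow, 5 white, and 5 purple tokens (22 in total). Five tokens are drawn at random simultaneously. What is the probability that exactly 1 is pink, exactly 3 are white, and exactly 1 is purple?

25/1463

Unordered draws without replacement: count favorable combinations over C(22,5).
Favorable = C(9,1) · C(3,0) · C(5,3) · C(5,1) = 450; total = C(22,5) = 26334.
P = 450/26334 = 25/1463 ≈ 0.0171.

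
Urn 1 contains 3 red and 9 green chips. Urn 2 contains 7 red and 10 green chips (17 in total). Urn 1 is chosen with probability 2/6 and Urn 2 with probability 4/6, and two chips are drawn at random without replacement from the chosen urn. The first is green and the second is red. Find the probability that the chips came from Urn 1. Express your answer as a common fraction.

153/538

P(E | Urn 1) = 9/44; P(E | Urn 2) = 35/136.
P(E) = 1/3·9/44 + 2/3·35/136 = 269/1122.
By Bayes' rule, P(Urn 1 | E) = 3/44 / 269/1122 = 153/538 ≈ 0.2844.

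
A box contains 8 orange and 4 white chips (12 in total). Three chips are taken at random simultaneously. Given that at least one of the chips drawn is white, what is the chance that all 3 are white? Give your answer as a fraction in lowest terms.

1/41

P(all 3 white) = C(4,3)/C(12,3) = 1/55; P(at least one white) = 1 − C(8,3)/C(12,3) = 41/55.
Since 'all 3 white' ⊆ 'at least one white', P(all 3 | at least one) = 1/55 / 41/55 = 1/41 ≈ 0.0244.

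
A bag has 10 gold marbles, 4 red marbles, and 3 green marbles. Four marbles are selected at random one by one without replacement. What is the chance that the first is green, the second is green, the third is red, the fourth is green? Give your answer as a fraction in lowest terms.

Multiply the conditional probability of each draw in order, without replacement, so each draw removes one from its color and from the total.
P = (3/17) · (2/16) · (4/15) · (1/14) = 1/2380 ≈ 0.0004.

1/2380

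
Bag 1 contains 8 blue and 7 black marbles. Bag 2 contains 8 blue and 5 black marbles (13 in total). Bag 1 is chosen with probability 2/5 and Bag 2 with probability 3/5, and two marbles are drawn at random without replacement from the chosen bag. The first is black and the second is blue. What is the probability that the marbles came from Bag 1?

52/127

P(E | Bag 1) = 4/15; P(E | Bag 2) = 10/39.
P(E) = 2/5·4/15 + 3/5·10/39 = 254/975.
By Bayes' rule, P(Bag 1 | E) = 8/75 / 254/975 = 52/127 ≈ 0.4094.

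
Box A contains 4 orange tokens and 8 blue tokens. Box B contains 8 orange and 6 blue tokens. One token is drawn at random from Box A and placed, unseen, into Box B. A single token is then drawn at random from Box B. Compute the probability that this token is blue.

4/9

Condition on how many of the transferred tokens are blue (from Box A: 8 blue of 12; then Box B has 15 total).
  0 blue: C(8,0)C(4,1)/C(12,1) = 1/3; then P = 6/15
  1 blue: C(8,1)C(4,0)/C(12,1) = 2/3; then P = 7/15
P(blue from Box B) = 4/9 ≈ 0.4444.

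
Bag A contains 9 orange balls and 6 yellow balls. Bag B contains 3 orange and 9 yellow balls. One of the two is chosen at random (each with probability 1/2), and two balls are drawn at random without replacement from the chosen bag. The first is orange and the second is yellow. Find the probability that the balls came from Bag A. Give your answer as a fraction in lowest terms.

P(E | Bag A) = 9/35; P(E | Bag B) = 9/44.
P(E) = 1/2·9/35 + 1/2·9/44 = 711/3080.
By Bayes' rule, P(Bag A | E) = 9/70 / 711/3080 = 44/79 ≈ 0.5570.

44/79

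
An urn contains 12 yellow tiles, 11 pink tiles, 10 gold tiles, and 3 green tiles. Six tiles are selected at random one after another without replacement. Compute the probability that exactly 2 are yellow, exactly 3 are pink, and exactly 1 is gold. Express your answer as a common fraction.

Unordered draws without replacement: count favorable combinations over C(36,6).
Favorable = C(12,2) · C(11,3) · C(10,1) · C(3,0) = 108900; total = C(36,6) = 1947792.
P = 108900/1947792 = 825/14756 ≈ 0.0559.

825/14756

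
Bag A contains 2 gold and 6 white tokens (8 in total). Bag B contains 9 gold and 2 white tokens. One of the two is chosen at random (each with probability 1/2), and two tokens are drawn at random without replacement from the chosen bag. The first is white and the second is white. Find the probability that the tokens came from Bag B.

28/853

P(E | Bag A) = 15/28; P(E | Bag B) = 1/55.
P(E) = 1/2·15/28 + 1/2·1/55 = 853/3080.
By Bayes' rule, P(Bag B | E) = 1/110 / 853/3080 = 28/853 ≈ 0.0328.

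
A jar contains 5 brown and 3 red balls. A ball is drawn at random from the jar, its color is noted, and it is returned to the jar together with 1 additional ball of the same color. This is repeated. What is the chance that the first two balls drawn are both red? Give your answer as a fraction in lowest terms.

After a red draw the jar holds 4 red out of 9.
P = (3/8)·(4/9) = 1/6 ≈ 0.1667.

1/6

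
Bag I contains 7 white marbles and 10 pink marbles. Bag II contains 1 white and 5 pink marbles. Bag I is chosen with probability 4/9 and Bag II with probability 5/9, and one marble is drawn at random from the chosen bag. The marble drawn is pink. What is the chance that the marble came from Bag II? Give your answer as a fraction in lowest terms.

85/133

P(pink | Bag I) = 10/17; P(pink | Bag II) = 5/6.
P(pink) = 4/9·10/17 + 5/9·5/6 = 665/918.
By Bayes' rule, P(Bag II | pink) = 25/54 / 665/918 = 85/133 ≈ 0.6391.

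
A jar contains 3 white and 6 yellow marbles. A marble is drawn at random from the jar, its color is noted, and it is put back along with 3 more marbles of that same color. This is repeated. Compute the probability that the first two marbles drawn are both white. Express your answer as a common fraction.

After a white draw the jar holds 6 white out of 12.
P = (3/9)·(6/12) = 1/6 ≈ 0.1667.

1/6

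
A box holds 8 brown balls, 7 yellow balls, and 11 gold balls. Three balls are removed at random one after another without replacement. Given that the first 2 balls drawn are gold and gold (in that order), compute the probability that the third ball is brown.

After removing 2 gold, the box has 8 brown out of 24 remaining.
P(third is brown | given) = 8/24 = 1/3 ≈ 0.3333.

1/3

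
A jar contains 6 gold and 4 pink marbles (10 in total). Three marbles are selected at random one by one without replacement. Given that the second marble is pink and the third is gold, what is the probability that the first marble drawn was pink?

3/8

P(first=pink and the second marble is pink and the third is gold) = (4/10)·(3/9)·(6/8) = 1/10.
P(E) = Σ over first color = 1/6 + 1/10 = 4/15.
By Bayes, P(first=pink | E) = 1/10 / 4/15 = 3/8 ≈ 0.3750.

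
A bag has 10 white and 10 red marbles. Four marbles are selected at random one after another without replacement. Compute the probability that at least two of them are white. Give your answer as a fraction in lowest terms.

Sum the hypergeometric tail for j = 2,…,4 white marbles.
Favorable = C(10,2)·C(10,2) + C(10,3)·C(10,1) + C(10,4)·C(10,0) = 3435; total = C(20,4) = 4845.
P = 3435/4845 = 229/323 ≈ 0.7090.

229/323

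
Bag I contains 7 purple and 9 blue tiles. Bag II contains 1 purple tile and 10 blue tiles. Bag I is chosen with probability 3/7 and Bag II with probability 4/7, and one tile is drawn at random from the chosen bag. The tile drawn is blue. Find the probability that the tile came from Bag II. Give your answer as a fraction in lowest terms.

P(blue | Bag I) = 9/16; P(blue | Bag II) = 10/11.
P(blue) = 3/7·9/16 + 4/7·10/11 = 937/1232.
By Bayes' rule, P(Bag II | blue) = 40/77 / 937/1232 = 640/937 ≈ 0.6830.

640/937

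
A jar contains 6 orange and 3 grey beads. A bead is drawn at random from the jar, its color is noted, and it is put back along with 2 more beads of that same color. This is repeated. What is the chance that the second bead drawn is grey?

1/3

Condition on the first draw. If first is grey (prob 3/9), second-grey has prob (5)/(11); if not (prob 6/9), it has prob 3/(11).
P = (3/9)·(5/11) + (6/9)·(3/11) = 1/3 ≈ 0.3333.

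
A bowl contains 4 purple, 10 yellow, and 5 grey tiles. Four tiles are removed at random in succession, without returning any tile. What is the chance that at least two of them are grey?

Sum the hypergeometric tail for j = 2,…,4 grey tiles.
Favorable = C(5,2)·C(14,2) + C(5,3)·C(14,1) + C(5,4)·C(14,0) = 1055; total = C(19,4) = 3876.
P = 1055/3876 = 1055/3876 ≈ 0.2722.

1055/3876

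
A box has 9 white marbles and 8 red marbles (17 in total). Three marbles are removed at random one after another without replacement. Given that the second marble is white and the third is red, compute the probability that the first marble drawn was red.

P(first=red and the second marble is white and the third is red) = (8/17)·(9/16)·(7/15) = 21/170.
P(E) = Σ over first color = 12/85 + 21/170 = 9/34.
By Bayes, P(first=red | E) = 21/170 / 9/34 = 7/15 ≈ 0.4667.

7/15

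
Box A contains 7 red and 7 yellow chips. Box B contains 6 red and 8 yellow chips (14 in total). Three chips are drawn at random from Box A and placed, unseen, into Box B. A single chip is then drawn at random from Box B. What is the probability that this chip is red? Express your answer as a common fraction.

15/34

Condition on how many of the transferred chips are red (from Box A: 7 red of 14; then Box B has 17 total).
  0 red: C(7,0)C(7,3)/C(14,3) = 5/52; then P = 6/17
  1 red: C(7,1)C(7,2)/C(14,3) = 21/52; then P = 7/17
  2 red: C(7,2)C(7,1)/C(14,3) = 21/52; then P = 8/17
  3 red: C(7,3)C(7,0)/C(14,3) = 5/52; then P = 9/17
P(red from Box B) = 15/34 ≈ 0.4412.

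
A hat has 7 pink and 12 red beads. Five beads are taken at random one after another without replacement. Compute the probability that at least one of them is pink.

Use the complement: P(at least one pink) = 1 − P(no pink).
P(none) = C(12,5)/C(19,5) = 792/11628.
So P = 1 − 792/11628 = 301/323 ≈ 0.9319.

301/323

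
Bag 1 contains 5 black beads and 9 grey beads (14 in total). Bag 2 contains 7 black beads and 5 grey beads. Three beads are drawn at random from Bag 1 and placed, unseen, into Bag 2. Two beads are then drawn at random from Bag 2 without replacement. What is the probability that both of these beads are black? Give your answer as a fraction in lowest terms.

1749/6370

Condition on how many of the transferred beads are black (from Bag 1: 5 black of 14; then Bag 2 has 15 total).
  0 black: C(5,0)C(9,3)/C(14,3) = 3/13; then P = C(7,2)/C(15,2) = 1/5
  1 black: C(5,1)C(9,2)/C(14,3) = 45/91; then P = C(8,2)/C(15,2) = 4/15
  2 black: C(5,2)C(9,1)/C(14,3) = 45/182; then P = C(9,2)/C(15,2) = 12/35
  3 black: C(5,3)C(9,0)/C(14,3) = 5/182; then P = C(10,2)/C(15,2) = 3/7
P(both black) = 1749/6370 ≈ 0.2746.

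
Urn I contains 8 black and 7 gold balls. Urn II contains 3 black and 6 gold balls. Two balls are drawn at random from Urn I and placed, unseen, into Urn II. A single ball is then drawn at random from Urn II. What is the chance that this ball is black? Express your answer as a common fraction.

Condition on how many of the transferred balls are black (from Urn I: 8 black of 15; then Urn II has 11 total).
  0 black: C(8,0)C(7,2)/C(15,2) = 1/5; then P = 3/11
  1 black: C(8,1)C(7,1)/C(15,2) = 8/15; then P = 4/11
  2 black: C(8,2)C(7,0)/C(15,2) = 4/15; then P = 5/11
P(black from Urn II) = 61/165 ≈ 0.3697.

61/165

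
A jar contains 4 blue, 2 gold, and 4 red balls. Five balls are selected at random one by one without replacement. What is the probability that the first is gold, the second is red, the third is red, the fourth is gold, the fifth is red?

Multiply the conditional probability of each draw in order, without replacement, so each draw removes one from its color and from the total.
P = (2/10) · (4/9) · (3/8) · (1/7) · (2/6) = 1/630 ≈ 0.0016.

1/630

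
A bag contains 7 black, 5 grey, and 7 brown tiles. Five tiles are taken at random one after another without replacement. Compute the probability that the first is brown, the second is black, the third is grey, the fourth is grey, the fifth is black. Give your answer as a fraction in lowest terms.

49/11628

Multiply the conditional probability of each draw in order, without replacement, so each draw removes one from its color and from the total.
P = (7/19) · (7/18) · (5/17) · (4/16) · (6/15) = 49/11628 ≈ 0.0042.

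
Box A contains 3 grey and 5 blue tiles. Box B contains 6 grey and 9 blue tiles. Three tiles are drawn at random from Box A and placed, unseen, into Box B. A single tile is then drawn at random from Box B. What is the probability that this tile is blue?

29/48

Condition on how many of the transferred tiles are blue (from Box A: 5 blue of 8; then Box B has 18 total).
  0 blue: C(5,0)C(3,3)/C(8,3) = 1/56; then P = 9/18
  1 blue: C(5,1)C(3,2)/C(8,3) = 15/56; then P = 10/18
  2 blue: C(5,2)C(3,1)/C(8,3) = 15/28; then P = 11/18
  3 blue: C(5,3)C(3,0)/C(8,3) = 5/28; then P = 12/18
P(blue from Box B) = 29/48 ≈ 0.6042.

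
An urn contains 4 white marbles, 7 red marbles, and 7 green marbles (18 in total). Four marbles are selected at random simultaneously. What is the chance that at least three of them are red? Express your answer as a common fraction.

Sum the hypergeometric tail for j = 3,…,4 red marbles.
Favorable = C(7,3)·C(11,1) + C(7,4)·C(11,0) = 420; total = C(18,4) = 3060.
P = 420/3060 = 7/51 ≈ 0.1373.

7/51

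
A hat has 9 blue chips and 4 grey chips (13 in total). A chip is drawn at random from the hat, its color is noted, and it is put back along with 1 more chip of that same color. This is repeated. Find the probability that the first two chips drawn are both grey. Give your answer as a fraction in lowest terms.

After a grey draw the hat holds 5 grey out of 14.
P = (4/13)·(5/14) = 10/91 ≈ 0.1099.

10/91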